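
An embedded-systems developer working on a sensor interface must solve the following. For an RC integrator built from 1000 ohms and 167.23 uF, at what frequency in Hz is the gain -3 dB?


Cutoff frequency of a first-order RC filter:
fc = 1 / (2 * pi * R * C)
C = 167.23 uF = 0.00016723 F
fc = 1 / (2 * pi * 1000 * 0.00016723)
   = 1 / 1.0507370789196
   = 0.951713 Hz

0.951713 Hz


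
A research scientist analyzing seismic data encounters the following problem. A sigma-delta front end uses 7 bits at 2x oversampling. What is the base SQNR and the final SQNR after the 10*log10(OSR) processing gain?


Step 1 — baseline SQNR at Nyquist:
SQNR_base = 6.02*N + 1.76
          = 6.02*7 + 1.76
          = 43.9 dB

Step 2 — oversampling processing gain:
G = 10*log10(OSR) = 10*log10(2) = 3.01 dB

Step 3 — total:
SQNR_total = 43.9 + 3.01 = 46.91 dB

Base SQNR = 43.9 dB; oversampled SQNR = 46.91 dB


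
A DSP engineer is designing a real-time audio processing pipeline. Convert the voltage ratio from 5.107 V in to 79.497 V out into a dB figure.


Voltage gain in dB:
G = 20 * log10(Vout / Vin)
  = 20 * log10(79.497 / 5.107)
  = 20 * log10(15.566282)
  = 20 * 1.192185
  = 23.84 dB

23.84 dB


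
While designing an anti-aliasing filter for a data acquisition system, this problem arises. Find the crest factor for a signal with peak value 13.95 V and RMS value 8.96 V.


Crest factor is the ratio of peak to RMS:
CF = V_peak / V_rms
   = 13.95 / 8.96
   = 1.5569

1.5569


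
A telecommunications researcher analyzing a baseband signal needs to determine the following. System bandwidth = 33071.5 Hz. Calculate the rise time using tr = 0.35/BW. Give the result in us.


Rise time from bandwidth relationship:
tr = 0.35 / BW
   = 0.35 / 33071.5
   = 1.058313049e-05 s
   = 10.5831 us

10.5831 us


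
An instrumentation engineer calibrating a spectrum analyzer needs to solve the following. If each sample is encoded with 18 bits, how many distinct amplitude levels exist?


Number of quantization levels = 2^N
= 2^18
= 262144

262144


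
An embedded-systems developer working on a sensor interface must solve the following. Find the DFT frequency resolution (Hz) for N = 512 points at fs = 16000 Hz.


DFT frequency resolution:
df = fs / N
   = 16000 / 512
   = 31.25 Hz

31.25 Hz


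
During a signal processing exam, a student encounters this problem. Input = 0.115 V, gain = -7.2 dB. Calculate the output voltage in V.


Output voltage from dB gain:
V_out = V_in * 10^(gain_dB / 20)
      = 0.115 * 10^(-7.2 / 20)
      = 0.115 * 0.436516
      = 0.0502 V

0.0502 V


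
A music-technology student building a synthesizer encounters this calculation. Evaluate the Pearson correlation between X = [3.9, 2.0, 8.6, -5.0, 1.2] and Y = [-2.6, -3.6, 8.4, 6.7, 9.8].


Pearson correlation coefficient (population):
r = cov(X,Y) / (std(X) * std(Y))
Mean X = 2.14, Mean Y = 3.74
Cov(X,Y) = -1.3716
Std(X) = 4.398, Std(Y) = 5.679296
r = -0.0549

-0.0549


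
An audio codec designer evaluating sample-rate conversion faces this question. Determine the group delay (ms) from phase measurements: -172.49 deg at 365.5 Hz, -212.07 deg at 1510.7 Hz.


Group delay from phase difference:
tau = -d(phi)/d(omega)
d(phi) = -39.58 deg = -0.690801 rad
d(omega) = 2*pi*(1510.7 - 365.5) = 7195.5038 rad/s
tau = -(-0.690801) / 7195.5038
    = 0.096 ms

0.096 ms


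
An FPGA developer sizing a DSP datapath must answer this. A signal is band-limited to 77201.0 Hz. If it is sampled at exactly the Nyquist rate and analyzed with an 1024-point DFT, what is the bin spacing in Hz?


Step 1 — Nyquist sampling rate:
fs = 2 * fmax = 2 * 77201.0 = 154402.0 Hz

Step 2 — DFT bin spacing:
df = fs / N = 154402.0 / 1024 = 150.7832 Hz

150.7832 Hz


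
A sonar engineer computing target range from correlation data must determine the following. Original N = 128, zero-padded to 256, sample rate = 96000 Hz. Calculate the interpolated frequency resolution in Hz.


Frequency resolution after zero-padding:
N_padded = 128 * 2 = 256
df = fs / N_padded
   = 96000 / 256
   = 375.0 Hz

375.0 Hz


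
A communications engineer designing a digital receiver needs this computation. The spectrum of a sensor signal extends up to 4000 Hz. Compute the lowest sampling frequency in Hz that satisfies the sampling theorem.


The Nyquist rate is twice the maximum frequency component.
fs_min = 2 * fmax
      = 2 * 4000
      = 8000 Hz

8000


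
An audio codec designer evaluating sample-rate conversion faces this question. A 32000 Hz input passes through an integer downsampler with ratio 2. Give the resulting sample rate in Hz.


Decimation reduces the sample rate:
fs_out = fs_in / M
       = 32000 / 2
       = 16000.0 Hz

16000.0 Hz


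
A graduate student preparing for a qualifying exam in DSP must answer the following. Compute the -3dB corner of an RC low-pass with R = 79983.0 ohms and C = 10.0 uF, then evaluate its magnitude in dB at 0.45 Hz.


Step 1 — cutoff frequency:
fc = 1 / (2*pi*R*C)
C = 10.0 uF = 1e-05 F
fc = 1 / (2*pi*79983.0*1e-05)
   = 0.198986 Hz

Step 2 — magnitude at f = 0.45 Hz:
|H(f)| = 1 / sqrt(1 + (f/fc)^2)
f/fc = 0.45 / 0.198986 = 2.261466
|H| = 1 / sqrt(1 + 5.114228) = 0.4044168
|H|_dB = 20*log10(0.4044168) = -7.86 dB

fc = 0.198986 Hz; |H(0.45 Hz)| = -7.86 dB


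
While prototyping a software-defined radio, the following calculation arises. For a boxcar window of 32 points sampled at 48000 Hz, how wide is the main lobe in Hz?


Main lobe width for a rectangular window:
Width = 2 * fs / N
      = 2 * 48000 / 32
      = 96000 / 32
      = 3000.0 Hz

3000.0 Hz


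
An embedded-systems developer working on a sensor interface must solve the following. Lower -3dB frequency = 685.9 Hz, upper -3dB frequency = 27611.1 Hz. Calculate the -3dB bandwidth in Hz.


Bandwidth is the difference of -3dB frequencies:
BW = f_high - f_low
   = 27611.1 - 685.9
   = 26925.2 Hz

26925.2 Hz


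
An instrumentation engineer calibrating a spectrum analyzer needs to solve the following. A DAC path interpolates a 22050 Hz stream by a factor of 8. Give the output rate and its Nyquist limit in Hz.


Step 1 — output sample rate after interpolation by L:
fs_out = L * fs_in = 8 * 22050 = 176400 Hz

Step 2 — Nyquist frequency of the output stream:
f_Nyq = fs_out / 2 = 176400 / 2 = 88200.0 Hz

fs_out = 176400 Hz; f_Nyquist = 88200.0 Hz


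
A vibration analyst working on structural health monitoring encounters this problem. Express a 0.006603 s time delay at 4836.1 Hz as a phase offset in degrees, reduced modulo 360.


Phase shift from frequency and time delay:
phi = 360 * f * t_delay
    = 360 * 4836.1 * 0.006603
    = 11495.8 degrees
    mod 360 = 335.8 degrees

335.8 degrees


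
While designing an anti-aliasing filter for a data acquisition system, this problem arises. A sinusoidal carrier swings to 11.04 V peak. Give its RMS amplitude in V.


RMS voltage for a sinusoidal waveform:
V_rms = V_peak / sqrt(2)
      = 11.04 / 1.414214
      = 7.806 V

7.806 V


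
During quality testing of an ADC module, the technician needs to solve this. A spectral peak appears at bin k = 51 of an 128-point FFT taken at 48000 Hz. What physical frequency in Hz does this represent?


Frequency of DFT bin k:
f_k = k * fs / N
    = 51 * 48000 / 128
    = 2448000 / 128
    = 19125.0 Hz

19125.0 Hz


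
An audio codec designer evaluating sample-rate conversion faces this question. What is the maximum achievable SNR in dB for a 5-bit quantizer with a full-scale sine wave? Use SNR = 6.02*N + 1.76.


Theoretical SNR for a full-scale sinusoid:
SNR = 6.02 * N + 1.76
    = 6.02 * 5 + 1.76
    = 30.1 + 1.76
    = 31.86 dB

31.86 dB


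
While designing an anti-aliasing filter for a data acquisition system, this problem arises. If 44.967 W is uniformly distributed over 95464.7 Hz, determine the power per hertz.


Power spectral density:
PSD = P / BW
    = 44.967 / 95464.7
    = 0.00047103 W/Hz

0.00047103 W/Hz


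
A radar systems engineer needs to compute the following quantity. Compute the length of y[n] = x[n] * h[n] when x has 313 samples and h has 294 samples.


Linear convolution output length:
L = N + M - 1
  = 313 + 294 - 1
  = 606 samples

606


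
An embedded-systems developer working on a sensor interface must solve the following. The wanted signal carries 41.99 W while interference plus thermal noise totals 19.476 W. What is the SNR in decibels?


SNR in decibels:
SNR = 10 * log10(Ps / Pn)
    = 10 * log10(41.99 / 19.476)
    = 10 * log10(2.156)
    = 10 * 0.3336
    = 3.34 dB

3.34 dB


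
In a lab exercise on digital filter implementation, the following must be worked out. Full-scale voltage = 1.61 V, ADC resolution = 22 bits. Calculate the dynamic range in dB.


Dynamic range from full-scale to LSB:
V_min = V_max / 2^bits = 1.61 / 2^22
DR = 20 * log10(V_max / V_min)
   = 20 * log10(2^22)
   = 20 * 22 * log10(2)
   = 132.45 dB

132.45 dB


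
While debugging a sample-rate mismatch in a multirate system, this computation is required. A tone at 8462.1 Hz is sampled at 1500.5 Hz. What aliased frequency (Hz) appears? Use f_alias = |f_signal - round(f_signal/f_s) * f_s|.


Compute the nearest integer multiple of fs to the signal:
n = round(8462.1 / 1500.5) = 6
f_alias = |8462.1 - 6 * 1500.5|
        = |8462.1 - 9003.0|
        = 540.9 Hz

540.9


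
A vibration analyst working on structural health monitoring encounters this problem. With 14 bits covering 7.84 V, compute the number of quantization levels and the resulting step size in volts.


Step 1 — number of quantization levels:
L = 2^N = 2^14 = 16384

Step 2 — LSB step size:
delta = Vfs / L
      = 7.84 / 16384
      = 0.00047852 V

Levels = 16384; step size = 0.00047852 V


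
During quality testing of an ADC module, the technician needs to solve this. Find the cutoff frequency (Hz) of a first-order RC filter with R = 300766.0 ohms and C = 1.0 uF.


Cutoff frequency of a first-order RC filter:
fc = 1 / (2 * pi * R * C)
C = 1.0 uF = 1e-06 F
fc = 1 / (2 * pi * 300766.0 * 1e-06)
   = 1 / 1.8897685120992
   = 0.529165 Hz

0.529165 Hz


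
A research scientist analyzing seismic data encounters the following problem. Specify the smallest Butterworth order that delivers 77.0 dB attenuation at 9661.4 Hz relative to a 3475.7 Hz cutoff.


Butterworth filter order formula:
n = log10(10^(A/10) - 1) / (2 * log10(f_stop/f_pass))
10^(77.0/10) - 1 = 50118722.3627
f_stop/f_pass = 9661.4 / 3475.7 = 2.7797
n = 8.6712 -> ceil = 9

9


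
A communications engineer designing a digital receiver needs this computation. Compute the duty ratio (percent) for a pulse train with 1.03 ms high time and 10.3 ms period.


Duty cycle as a percentage:
DC = (t_on / T) * 100
   = (1.03 / 10.3) * 100
   = 0.1 * 100
   = 10.0 %

10.0 %


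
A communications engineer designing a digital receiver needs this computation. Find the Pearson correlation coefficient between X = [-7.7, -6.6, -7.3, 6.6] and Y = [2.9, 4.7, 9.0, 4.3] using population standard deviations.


Pearson correlation coefficient (population):
r = cov(X,Y) / (std(X) * std(Y))
Mean X = -3.75, Mean Y = 5.225
Cov(X,Y) = -3.07375
Std(X) = 5.988531, Std(Y) = 2.279666
r = -0.2252

-0.2252


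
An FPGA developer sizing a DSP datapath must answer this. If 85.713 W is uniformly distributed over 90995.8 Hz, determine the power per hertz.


Power spectral density:
PSD = P / BW
    = 85.713 / 90995.8
    = 0.00094194 W/Hz

0.00094194 W/Hz


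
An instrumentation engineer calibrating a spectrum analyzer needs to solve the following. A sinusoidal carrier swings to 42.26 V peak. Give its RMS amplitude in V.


RMS voltage for a sinusoidal waveform:
V_rms = V_peak / sqrt(2)
      = 42.26 / 1.414214
      = 29.882 V

29.882 V


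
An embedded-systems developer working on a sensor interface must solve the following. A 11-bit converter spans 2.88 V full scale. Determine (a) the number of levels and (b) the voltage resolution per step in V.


Step 1 — number of quantization levels:
L = 2^N = 2^11 = 2048

Step 2 — LSB step size:
delta = Vfs / L
      = 2.88 / 2048
      = 0.00140625 V

Levels = 2048; step size = 0.00140625 V


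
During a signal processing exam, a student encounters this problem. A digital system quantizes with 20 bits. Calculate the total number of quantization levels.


Number of quantization levels = 2^N
= 2^20
= 1048576

1048576


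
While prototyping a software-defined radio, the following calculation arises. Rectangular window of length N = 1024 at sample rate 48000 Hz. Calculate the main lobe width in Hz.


Main lobe width for a rectangular window:
Width = 2 * fs / N
      = 2 * 48000 / 1024
      = 96000 / 1024
      = 93.75 Hz

93.75 Hz


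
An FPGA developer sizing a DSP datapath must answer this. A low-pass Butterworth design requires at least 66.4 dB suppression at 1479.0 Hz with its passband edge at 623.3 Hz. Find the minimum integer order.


Butterworth filter order formula:
n = log10(10^(A/10) - 1) / (2 * log10(f_stop/f_pass))
10^(66.4/10) - 1 = 4365157.3224
f_stop/f_pass = 1479.0 / 623.3 = 2.3729
n = 8.8469 -> ceil = 9

9


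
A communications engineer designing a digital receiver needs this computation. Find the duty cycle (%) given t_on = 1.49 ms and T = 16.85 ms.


Duty cycle as a percentage:
DC = (t_on / T) * 100
   = (1.49 / 16.85) * 100
   = 0.088427 * 100
   = 8.84 %

8.84 %


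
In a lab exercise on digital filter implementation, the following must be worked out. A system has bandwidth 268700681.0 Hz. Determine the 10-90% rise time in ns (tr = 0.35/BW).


Rise time from bandwidth relationship:
tr = 0.35 / BW
   = 0.35 / 268700681.0
   = 1.302564618e-09 s
   = 1.3026 ns

1.3026 ns


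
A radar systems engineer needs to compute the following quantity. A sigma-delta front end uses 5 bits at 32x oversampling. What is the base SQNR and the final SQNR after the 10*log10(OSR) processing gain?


Step 1 — baseline SQNR at Nyquist:
SQNR_base = 6.02*N + 1.76
          = 6.02*5 + 1.76
          = 31.86 dB

Step 2 — oversampling processing gain:
G = 10*log10(OSR) = 10*log10(32) = 15.05 dB

Step 3 — total:
SQNR_total = 31.86 + 15.05 = 46.91 dB

Base SQNR = 31.86 dB; oversampled SQNR = 46.91 dB


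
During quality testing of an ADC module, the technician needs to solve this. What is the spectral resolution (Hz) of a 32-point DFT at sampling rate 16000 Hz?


DFT frequency resolution:
df = fs / N
   = 16000 / 32
   = 500.0 Hz

500.0 Hz


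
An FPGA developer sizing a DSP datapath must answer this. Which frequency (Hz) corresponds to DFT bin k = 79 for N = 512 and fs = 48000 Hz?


Frequency of DFT bin k:
f_k = k * fs / N
    = 79 * 48000 / 512
    = 3792000 / 512
    = 7406.25 Hz

7406.25 Hz


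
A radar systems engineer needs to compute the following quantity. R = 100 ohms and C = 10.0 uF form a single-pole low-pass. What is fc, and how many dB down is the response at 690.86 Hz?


Step 1 — cutoff frequency:
fc = 1 / (2*pi*R*C)
C = 10.0 uF = 1e-05 F
fc = 1 / (2*pi*100*1e-05)
   = 159.155 Hz

Step 2 — magnitude at f = 690.86 Hz:
|H(f)| = 1 / sqrt(1 + (f/fc)^2)
f/fc = 690.86 / 159.155 = 4.3408
|H| = 1 / sqrt(1 + 18.842545) = 0.2244922
|H|_dB = 20*log10(0.2244922) = -12.98 dB

fc = 159.155 Hz; |H(690.86 Hz)| = -12.98 dB


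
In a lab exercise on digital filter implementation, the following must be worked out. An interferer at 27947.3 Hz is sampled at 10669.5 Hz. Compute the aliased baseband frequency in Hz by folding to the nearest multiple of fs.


Compute the nearest integer multiple of fs to the signal:
n = round(27947.3 / 10669.5) = 3
f_alias = |27947.3 - 3 * 10669.5|
        = |27947.3 - 32008.5|
        = 4061.2 Hz

4061.2


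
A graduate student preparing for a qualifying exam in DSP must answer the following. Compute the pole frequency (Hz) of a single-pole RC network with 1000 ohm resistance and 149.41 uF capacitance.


Cutoff frequency of a first-order RC filter:
fc = 1 / (2 * pi * R * C)
C = 149.41 uF = 0.00014941 F
fc = 1 / (2 * pi * 1000 * 0.00014941)
   = 1 / 0.9387707167457
   = 1.065223 Hz

1.065223 Hz


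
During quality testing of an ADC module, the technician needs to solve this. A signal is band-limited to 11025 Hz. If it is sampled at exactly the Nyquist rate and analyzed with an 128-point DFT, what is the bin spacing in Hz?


Step 1 — Nyquist sampling rate:
fs = 2 * fmax = 2 * 11025 = 22050 Hz

Step 2 — DFT bin spacing:
df = fs / N = 22050 / 128 = 172.2656 Hz

172.2656 Hz


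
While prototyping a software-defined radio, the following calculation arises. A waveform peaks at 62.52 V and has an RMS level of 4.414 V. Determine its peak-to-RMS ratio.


Crest factor is the ratio of peak to RMS:
CF = V_peak / V_rms
   = 62.52 / 4.414
   = 14.164

14.164


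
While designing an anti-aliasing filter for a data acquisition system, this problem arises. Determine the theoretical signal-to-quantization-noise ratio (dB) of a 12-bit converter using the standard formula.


Theoretical SNR for a full-scale sinusoid:
SNR = 6.02 * N + 1.76
    = 6.02 * 12 + 1.76
    = 72.24 + 1.76
    = 74.0 dB

74.0 dB


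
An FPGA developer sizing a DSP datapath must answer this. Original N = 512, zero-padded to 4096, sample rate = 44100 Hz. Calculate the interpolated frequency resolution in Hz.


Frequency resolution after zero-padding:
N_padded = 512 * 8 = 4096
df = fs / N_padded
   = 44100 / 4096
   = 10.7666 Hz

10.7666 Hz


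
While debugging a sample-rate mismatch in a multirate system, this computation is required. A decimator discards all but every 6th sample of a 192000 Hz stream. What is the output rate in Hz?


Decimation reduces the sample rate:
fs_out = fs_in / M
       = 192000 / 6
       = 32000.0 Hz

32000.0 Hz


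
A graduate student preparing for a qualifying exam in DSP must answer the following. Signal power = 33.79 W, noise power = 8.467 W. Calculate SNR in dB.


SNR in decibels:
SNR = 10 * log10(Ps / Pn)
    = 10 * log10(33.79 / 8.467)
    = 10 * log10(3.9908)
    = 10 * 0.6011
    = 6.01 dB

6.01 dB


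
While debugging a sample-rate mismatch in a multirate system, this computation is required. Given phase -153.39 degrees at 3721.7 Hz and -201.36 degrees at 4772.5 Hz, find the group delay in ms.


Group delay from phase difference:
tau = -d(phi)/d(omega)
d(phi) = -47.97 deg = -0.837234 rad
d(omega) = 2*pi*(4772.5 - 3721.7) = 6602.3711 rad/s
tau = -(-0.837234) / 6602.3711
    = 0.1268 ms

0.1268 ms


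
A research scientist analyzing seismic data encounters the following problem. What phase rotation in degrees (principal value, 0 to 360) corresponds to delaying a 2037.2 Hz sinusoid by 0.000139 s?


Phase shift from frequency and time delay:
phi = 360 * f * t_delay
    = 360 * 2037.2 * 0.000139
    = 101.94 degrees
    mod 360 = 101.94 degrees

101.94 degrees


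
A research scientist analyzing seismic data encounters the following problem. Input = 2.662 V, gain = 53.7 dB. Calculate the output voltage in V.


Output voltage from dB gain:
V_out = V_in * 10^(gain_dB / 20)
      = 2.662 * 10^(53.7 / 20)
      = 2.662 * 484.172368
      = 1288.8668 V

1288.8668 V


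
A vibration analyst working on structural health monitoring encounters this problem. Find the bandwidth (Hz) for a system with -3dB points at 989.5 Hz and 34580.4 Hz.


Bandwidth is the difference of -3dB frequencies:
BW = f_high - f_low
   = 34580.4 - 989.5
   = 33590.9 Hz

33590.9 Hz


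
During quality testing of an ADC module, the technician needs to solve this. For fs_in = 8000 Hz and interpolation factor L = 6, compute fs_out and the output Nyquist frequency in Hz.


Step 1 — output sample rate after interpolation by L:
fs_out = L * fs_in = 6 * 8000 = 48000 Hz

Step 2 — Nyquist frequency of the output stream:
f_Nyq = fs_out / 2 = 48000 / 2 = 24000.0 Hz

fs_out = 48000 Hz; f_Nyquist = 24000.0 Hz


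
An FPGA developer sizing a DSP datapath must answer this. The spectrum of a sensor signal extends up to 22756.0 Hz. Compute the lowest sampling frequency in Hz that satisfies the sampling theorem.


The Nyquist rate is twice the maximum frequency component.
fs_min = 2 * fmax
      = 2 * 22756.0
      = 45512.0 Hz

45512.0


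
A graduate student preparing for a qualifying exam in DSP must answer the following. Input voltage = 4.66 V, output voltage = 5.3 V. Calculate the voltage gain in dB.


Voltage gain in dB:
G = 20 * log10(Vout / Vin)
  = 20 * log10(5.3 / 4.66)
  = 20 * log10(1.137339)
  = 20 * 0.05589
  = 1.12 dB

1.12 dB


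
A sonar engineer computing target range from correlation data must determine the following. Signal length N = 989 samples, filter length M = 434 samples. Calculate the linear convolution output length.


Linear convolution output length:
L = N + M - 1
  = 989 + 434 - 1
  = 1422 samples

1422


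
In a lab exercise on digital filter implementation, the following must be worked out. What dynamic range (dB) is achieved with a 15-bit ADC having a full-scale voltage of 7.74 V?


Dynamic range from full-scale to LSB:
V_min = V_max / 2^bits = 7.74 / 2^15
DR = 20 * log10(V_max / V_min)
   = 20 * log10(2^15)
   = 20 * 15 * log10(2)
   = 90.31 dB

90.31 dB


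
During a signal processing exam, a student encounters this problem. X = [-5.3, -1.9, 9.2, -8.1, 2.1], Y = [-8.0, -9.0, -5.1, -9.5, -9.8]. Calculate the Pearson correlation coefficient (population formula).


Pearson correlation coefficient (population):
r = cov(X,Y) / (std(X) * std(Y))
Mean X = -0.8, Mean Y = -8.28
Cov(X,Y) = 7.166
Std(X) = 6.052438, Std(Y) = 1.703408
r = 0.6951

0.6951


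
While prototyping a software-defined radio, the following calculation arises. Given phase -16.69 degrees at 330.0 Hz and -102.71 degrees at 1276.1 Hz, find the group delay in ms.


Group delay from phase difference:
tau = -d(phi)/d(omega)
d(phi) = -86.02 deg = -1.501332 rad
d(omega) = 2*pi*(1276.1 - 330.0) = 5944.5216 rad/s
tau = -(-1.501332) / 5944.5216
    = 0.2526 ms

0.2526 ms


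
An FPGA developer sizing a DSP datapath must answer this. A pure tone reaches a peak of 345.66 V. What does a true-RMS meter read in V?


RMS voltage for a sinusoidal waveform:
V_rms = V_peak / sqrt(2)
      = 345.66 / 1.414214
      = 244.419 V

244.419 V


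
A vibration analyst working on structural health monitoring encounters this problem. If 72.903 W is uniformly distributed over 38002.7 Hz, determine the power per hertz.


Power spectral density:
PSD = P / BW
    = 72.903 / 38002.7
    = 0.00191836 W/Hz

0.00191836 W/Hz


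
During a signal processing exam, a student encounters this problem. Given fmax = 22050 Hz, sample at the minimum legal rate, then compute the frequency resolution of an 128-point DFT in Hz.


Step 1 — Nyquist sampling rate:
fs = 2 * fmax = 2 * 22050 = 44100 Hz

Step 2 — DFT bin spacing:
df = fs / N = 44100 / 128 = 344.5312 Hz

344.5312 Hz


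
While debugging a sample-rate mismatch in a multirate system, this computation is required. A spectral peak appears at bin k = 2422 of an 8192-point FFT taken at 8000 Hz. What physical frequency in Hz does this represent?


Frequency of DFT bin k:
f_k = k * fs / N
    = 2422 * 8000 / 8192
    = 19376000 / 8192
    = 2365.234 Hz

2365.234 Hz


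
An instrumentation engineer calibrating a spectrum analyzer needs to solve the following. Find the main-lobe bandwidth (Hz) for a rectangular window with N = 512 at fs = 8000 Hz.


Main lobe width for a rectangular window:
Width = 2 * fs / N
      = 2 * 8000 / 512
      = 16000 / 512
      = 31.25 Hz

31.25 Hz


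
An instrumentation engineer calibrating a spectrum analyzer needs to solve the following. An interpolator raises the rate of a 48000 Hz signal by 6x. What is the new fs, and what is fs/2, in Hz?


Step 1 — output sample rate after interpolation by L:
fs_out = L * fs_in = 6 * 48000 = 288000 Hz

Step 2 — Nyquist frequency of the output stream:
f_Nyq = fs_out / 2 = 288000 / 2 = 144000.0 Hz

fs_out = 288000 Hz; f_Nyquist = 144000.0 Hz


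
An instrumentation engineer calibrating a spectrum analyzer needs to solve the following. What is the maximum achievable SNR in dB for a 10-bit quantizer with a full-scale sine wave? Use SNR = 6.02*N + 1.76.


Theoretical SNR for a full-scale sinusoid:
SNR = 6.02 * N + 1.76
    = 6.02 * 10 + 1.76
    = 60.2 + 1.76
    = 61.96 dB

61.96 dB


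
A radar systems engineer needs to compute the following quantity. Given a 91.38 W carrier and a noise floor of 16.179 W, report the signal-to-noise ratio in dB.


SNR in decibels:
SNR = 10 * log10(Ps / Pn)
    = 10 * log10(91.38 / 16.179)
    = 10 * log10(5.6481)
    = 10 * 0.7519
    = 7.52 dB

7.52 dB


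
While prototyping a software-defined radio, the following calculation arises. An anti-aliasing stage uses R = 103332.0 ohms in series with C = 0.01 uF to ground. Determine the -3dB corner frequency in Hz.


Cutoff frequency of a first-order RC filter:
fc = 1 / (2 * pi * R * C)
C = 0.01 uF = 1e-08 F
fc = 1 / (2 * pi * 103332.0 * 1e-08)
   = 1 / 0.0064925410416148
   = 154.0229 Hz

154.0229 Hz


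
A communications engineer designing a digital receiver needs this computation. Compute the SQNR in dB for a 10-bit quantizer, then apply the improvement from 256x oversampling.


Step 1 — baseline SQNR at Nyquist:
SQNR_base = 6.02*N + 1.76
          = 6.02*10 + 1.76
          = 61.96 dB

Step 2 — oversampling processing gain:
G = 10*log10(OSR) = 10*log10(256) = 24.08 dB

Step 3 — total:
SQNR_total = 61.96 + 24.08 = 86.04 dB

Base SQNR = 61.96 dB; oversampled SQNR = 86.04 dB


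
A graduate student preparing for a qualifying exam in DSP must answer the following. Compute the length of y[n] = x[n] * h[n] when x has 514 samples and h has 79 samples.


Linear convolution output length:
L = N + M - 1
  = 514 + 79 - 1
  = 592 samples

592


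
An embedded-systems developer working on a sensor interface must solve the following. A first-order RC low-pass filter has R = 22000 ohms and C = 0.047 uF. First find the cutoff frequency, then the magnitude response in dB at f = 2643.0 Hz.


Step 1 — cutoff frequency:
fc = 1 / (2*pi*R*C)
C = 0.047 uF = 4.7e-08 F
fc = 1 / (2*pi*22000*4.7e-08)
   = 153.922 Hz

Step 2 — magnitude at f = 2643.0 Hz:
|H(f)| = 1 / sqrt(1 + (f/fc)^2)
f/fc = 2643.0 / 153.922 = 17.171035
|H| = 1 / sqrt(1 + 294.844443) = 0.0581391
|H|_dB = 20*log10(0.0581391) = -24.71 dB

fc = 153.922 Hz; |H(2643.0 Hz)| = -24.71 dB


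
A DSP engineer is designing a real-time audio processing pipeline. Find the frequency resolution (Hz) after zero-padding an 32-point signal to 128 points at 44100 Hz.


Frequency resolution after zero-padding:
N_padded = 32 * 4 = 128
df = fs / N_padded
   = 44100 / 128
   = 344.5312 Hz

344.5312 Hz


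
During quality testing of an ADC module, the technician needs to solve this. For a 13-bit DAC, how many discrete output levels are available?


Number of quantization levels = 2^N
= 2^13
= 8192

8192


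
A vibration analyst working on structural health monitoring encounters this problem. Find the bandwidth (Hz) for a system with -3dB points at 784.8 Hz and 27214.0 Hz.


Bandwidth is the difference of -3dB frequencies:
BW = f_high - f_low
   = 27214.0 - 784.8
   = 26429.2 Hz

26429.2 Hz


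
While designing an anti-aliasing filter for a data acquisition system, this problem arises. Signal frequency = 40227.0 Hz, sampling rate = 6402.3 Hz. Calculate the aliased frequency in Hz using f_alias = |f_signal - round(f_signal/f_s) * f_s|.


Compute the nearest integer multiple of fs to the signal:
n = round(40227.0 / 6402.3) = 6
f_alias = |40227.0 - 6 * 6402.3|
        = |40227.0 - 38413.8|
        = 1813.2 Hz

1813.2


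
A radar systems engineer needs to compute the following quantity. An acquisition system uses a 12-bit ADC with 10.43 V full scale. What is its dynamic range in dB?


Dynamic range from full-scale to LSB:
V_min = V_max / 2^bits = 10.43 / 2^12
DR = 20 * log10(V_max / V_min)
   = 20 * log10(2^12)
   = 20 * 12 * log10(2)
   = 72.25 dB

72.25 dB


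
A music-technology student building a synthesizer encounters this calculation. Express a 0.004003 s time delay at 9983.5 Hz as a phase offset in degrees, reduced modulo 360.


Phase shift from frequency and time delay:
phi = 360 * f * t_delay
    = 360 * 9983.5 * 0.004003
    = 14387.02 degrees
    mod 360 = 347.02 degrees

347.02 degrees


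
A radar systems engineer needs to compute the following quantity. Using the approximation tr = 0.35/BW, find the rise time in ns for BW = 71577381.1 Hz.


Rise time from bandwidth relationship:
tr = 0.35 / BW
   = 0.35 / 71577381.1
   = 4.88981288e-09 s
   = 4.8898 ns

4.8898 ns


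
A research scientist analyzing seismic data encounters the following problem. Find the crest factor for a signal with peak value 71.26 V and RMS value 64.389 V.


Crest factor is the ratio of peak to RMS:
CF = V_peak / V_rms
   = 71.26 / 64.389
   = 1.1067

1.1067


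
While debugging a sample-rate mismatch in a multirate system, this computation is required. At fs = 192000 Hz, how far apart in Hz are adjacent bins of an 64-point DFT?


DFT frequency resolution:
df = fs / N
   = 192000 / 64
   = 3000.0 Hz

3000.0 Hz


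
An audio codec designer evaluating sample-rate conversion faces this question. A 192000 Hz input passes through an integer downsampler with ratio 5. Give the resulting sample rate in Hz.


Decimation reduces the sample rate:
fs_out = fs_in / M
       = 192000 / 5
       = 38400.0 Hz

38400.0 Hz


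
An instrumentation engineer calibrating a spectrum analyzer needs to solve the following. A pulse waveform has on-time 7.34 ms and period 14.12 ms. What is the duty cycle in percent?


Duty cycle as a percentage:
DC = (t_on / T) * 100
   = (7.34 / 14.12) * 100
   = 0.51983 * 100
   = 51.98 %

51.98 %


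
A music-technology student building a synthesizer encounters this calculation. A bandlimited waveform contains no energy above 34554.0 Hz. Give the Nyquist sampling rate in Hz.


The Nyquist rate is twice the maximum frequency component.
fs_min = 2 * fmax
      = 2 * 34554.0
      = 69108.0 Hz

69108.0


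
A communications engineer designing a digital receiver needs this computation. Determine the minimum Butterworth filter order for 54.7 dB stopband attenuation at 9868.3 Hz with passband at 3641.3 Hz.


Butterworth filter order formula:
n = log10(10^(A/10) - 1) / (2 * log10(f_stop/f_pass))
10^(54.7/10) - 1 = 295119.9227
f_stop/f_pass = 9868.3 / 3641.3 = 2.7101
n = 6.3166 -> ceil = 7

7


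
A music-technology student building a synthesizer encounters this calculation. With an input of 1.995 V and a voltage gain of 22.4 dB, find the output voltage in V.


Output voltage from dB gain:
V_out = V_in * 10^(gain_dB / 20)
      = 1.995 * 10^(22.4 / 20)
      = 1.995 * 13.182567
      = 26.2992 V

26.2992 V


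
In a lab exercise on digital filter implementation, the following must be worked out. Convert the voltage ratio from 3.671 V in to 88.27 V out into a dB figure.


Voltage gain in dB:
G = 20 * log10(Vout / Vin)
  = 20 * log10(88.27 / 3.671)
  = 20 * log10(24.045219)
  = 20 * 1.381029
  = 27.62 dB

27.62 dB


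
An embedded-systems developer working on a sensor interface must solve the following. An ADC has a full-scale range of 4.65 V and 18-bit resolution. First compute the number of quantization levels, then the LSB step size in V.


Step 1 — number of quantization levels:
L = 2^N = 2^18 = 262144

Step 2 — LSB step size:
delta = Vfs / L
      = 4.65 / 262144
      = 1.774e-05 V

Levels = 262144; step size = 1.774e-05 V


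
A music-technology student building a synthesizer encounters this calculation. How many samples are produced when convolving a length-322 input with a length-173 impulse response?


Linear convolution output length:
L = N + M - 1
  = 322 + 173 - 1
  = 494 samples

494


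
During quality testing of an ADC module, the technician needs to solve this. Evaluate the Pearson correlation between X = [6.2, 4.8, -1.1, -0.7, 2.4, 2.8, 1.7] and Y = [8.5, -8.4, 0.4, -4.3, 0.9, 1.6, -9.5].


Pearson correlation coefficient (population):
r = cov(X,Y) / (std(X) * std(Y))
Mean X = 2.3, Mean Y = -1.5429
Cov(X,Y) = 4.325714
Std(X) = 2.468082, Std(Y) = 5.83606
r = 0.3003

0.3003


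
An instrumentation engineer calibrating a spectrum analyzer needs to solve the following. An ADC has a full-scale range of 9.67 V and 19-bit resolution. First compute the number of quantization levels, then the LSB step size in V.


Step 1 — number of quantization levels:
L = 2^N = 2^19 = 524288

Step 2 — LSB step size:
delta = Vfs / L
      = 9.67 / 524288
      = 1.844e-05 V

Levels = 524288; step size = 1.844e-05 V


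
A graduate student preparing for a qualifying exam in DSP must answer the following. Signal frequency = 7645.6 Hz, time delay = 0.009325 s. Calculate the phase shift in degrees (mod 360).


Phase shift from frequency and time delay:
phi = 360 * f * t_delay
    = 360 * 7645.6 * 0.009325
    = 25666.28 degrees
    mod 360 = 106.28 degrees

106.28 degrees


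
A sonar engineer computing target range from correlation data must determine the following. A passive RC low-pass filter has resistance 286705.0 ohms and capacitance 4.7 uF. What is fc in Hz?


Cutoff frequency of a first-order RC filter:
fc = 1 / (2 * pi * R * C)
C = 4.7 uF = 4.7e-06 F
fc = 1 / (2 * pi * 286705.0 * 4.7e-06)
   = 1 / 8.4666770244261
   = 0.11811 Hz

0.11811 Hz


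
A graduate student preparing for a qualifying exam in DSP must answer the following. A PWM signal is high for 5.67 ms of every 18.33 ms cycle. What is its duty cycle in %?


Duty cycle as a percentage:
DC = (t_on / T) * 100
   = (5.67 / 18.33) * 100
   = 0.309329 * 100
   = 30.93 %

30.93 %


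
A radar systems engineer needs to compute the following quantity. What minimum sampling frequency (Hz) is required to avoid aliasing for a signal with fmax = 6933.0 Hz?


The Nyquist rate is twice the maximum frequency component.
fs_min = 2 * fmax
      = 2 * 6933.0
      = 13866.0 Hz

13866.0


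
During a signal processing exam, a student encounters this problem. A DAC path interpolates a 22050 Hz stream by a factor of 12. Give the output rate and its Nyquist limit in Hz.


Step 1 — output sample rate after interpolation by L:
fs_out = L * fs_in = 12 * 22050 = 264600 Hz

Step 2 — Nyquist frequency of the output stream:
f_Nyq = fs_out / 2 = 264600 / 2 = 132300.0 Hz

fs_out = 264600 Hz; f_Nyquist = 132300.0 Hz


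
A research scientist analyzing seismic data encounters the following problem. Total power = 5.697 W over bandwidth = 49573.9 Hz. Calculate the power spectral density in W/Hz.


Power spectral density:
PSD = P / BW
    = 5.697 / 49573.9
    = 0.00011492 W/Hz

0.00011492 W/Hz


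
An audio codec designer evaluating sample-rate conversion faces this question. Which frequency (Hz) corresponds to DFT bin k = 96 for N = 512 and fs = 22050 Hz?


Frequency of DFT bin k:
f_k = k * fs / N
    = 96 * 22050 / 512
    = 2116800 / 512
    = 4134.375 Hz

4134.375 Hz


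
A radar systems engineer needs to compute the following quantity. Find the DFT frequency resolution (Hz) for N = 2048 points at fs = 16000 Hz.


DFT frequency resolution:
df = fs / N
   = 16000 / 2048
   = 7.8125 Hz

7.8125 Hz


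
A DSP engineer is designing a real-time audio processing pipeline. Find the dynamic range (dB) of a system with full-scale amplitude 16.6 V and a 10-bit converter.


Dynamic range from full-scale to LSB:
V_min = V_max / 2^bits = 16.6 / 2^10
DR = 20 * log10(V_max / V_min)
   = 20 * log10(2^10)
   = 20 * 10 * log10(2)
   = 60.21 dB

60.21 dB


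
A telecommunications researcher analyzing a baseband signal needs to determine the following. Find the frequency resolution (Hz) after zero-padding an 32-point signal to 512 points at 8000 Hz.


Frequency resolution after zero-padding:
N_padded = 32 * 16 = 512
df = fs / N_padded
   = 8000 / 512
   = 15.625 Hz

15.625 Hz


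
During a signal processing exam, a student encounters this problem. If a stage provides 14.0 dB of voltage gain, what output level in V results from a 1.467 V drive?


Output voltage from dB gain:
V_out = V_in * 10^(gain_dB / 20)
      = 1.467 * 10^(14.0 / 20)
      = 1.467 * 5.011872
      = 7.3524 V

7.3524 V


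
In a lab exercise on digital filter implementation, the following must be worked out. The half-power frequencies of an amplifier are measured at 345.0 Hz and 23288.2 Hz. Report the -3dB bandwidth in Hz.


Bandwidth is the difference of -3dB frequencies:
BW = f_high - f_low
   = 23288.2 - 345.0
   = 22943.2 Hz

22943.2 Hz


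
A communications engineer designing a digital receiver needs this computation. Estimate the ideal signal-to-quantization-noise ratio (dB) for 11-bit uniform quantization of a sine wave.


Theoretical SNR for a full-scale sinusoid:
SNR = 6.02 * N + 1.76
    = 6.02 * 11 + 1.76
    = 66.22 + 1.76
    = 67.98 dB

67.98 dB


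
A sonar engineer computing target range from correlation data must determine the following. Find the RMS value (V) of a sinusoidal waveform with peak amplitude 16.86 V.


RMS voltage for a sinusoidal waveform:
V_rms = V_peak / sqrt(2)
      = 16.86 / 1.414214
      = 11.922 V

11.922 V


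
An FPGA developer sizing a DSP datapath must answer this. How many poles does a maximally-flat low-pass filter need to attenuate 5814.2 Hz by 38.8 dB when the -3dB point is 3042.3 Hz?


Butterworth filter order formula:
n = log10(10^(A/10) - 1) / (2 * log10(f_stop/f_pass))
10^(38.8/10) - 1 = 7584.7758
f_stop/f_pass = 5814.2 / 3042.3 = 1.9111
n = 6.8967 -> ceil = 7

7


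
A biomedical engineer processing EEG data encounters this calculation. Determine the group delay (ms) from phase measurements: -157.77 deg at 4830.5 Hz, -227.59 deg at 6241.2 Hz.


Group delay from phase difference:
tau = -d(phi)/d(omega)
d(phi) = -69.82 deg = -1.218589 rad
d(omega) = 2*pi*(6241.2 - 4830.5) = 8863.6895 rad/s
tau = -(-1.218589) / 8863.6895
    = 0.1375 ms

0.1375 ms


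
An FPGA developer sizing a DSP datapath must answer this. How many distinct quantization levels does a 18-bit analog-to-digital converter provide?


Number of quantization levels = 2^N
= 2^18
= 262144

262144


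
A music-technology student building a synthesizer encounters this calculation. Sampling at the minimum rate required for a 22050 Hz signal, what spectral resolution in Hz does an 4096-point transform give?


Step 1 — Nyquist sampling rate:
fs = 2 * fmax = 2 * 22050 = 44100 Hz

Step 2 — DFT bin spacing:
df = fs / N = 44100 / 4096 = 10.7666 Hz

10.7666 Hz


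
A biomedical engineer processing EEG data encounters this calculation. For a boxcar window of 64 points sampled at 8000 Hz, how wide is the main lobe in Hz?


Main lobe width for a rectangular window:
Width = 2 * fs / N
      = 2 * 8000 / 64
      = 16000 / 64
      = 250.0 Hz

250.0 Hz


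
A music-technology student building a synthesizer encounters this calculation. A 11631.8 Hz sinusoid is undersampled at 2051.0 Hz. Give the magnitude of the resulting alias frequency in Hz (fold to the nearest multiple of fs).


Compute the nearest integer multiple of fs to the signal:
n = round(11631.8 / 2051.0) = 6
f_alias = |11631.8 - 6 * 2051.0|
        = |11631.8 - 12306.0|
        = 674.2 Hz

674.2


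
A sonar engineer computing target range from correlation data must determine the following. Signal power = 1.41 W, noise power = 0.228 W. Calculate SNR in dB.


SNR in decibels:
SNR = 10 * log10(Ps / Pn)
    = 10 * log10(1.41 / 0.228)
    = 10 * log10(6.1842)
    = 10 * 0.7913
    = 7.91 dB

7.91 dB


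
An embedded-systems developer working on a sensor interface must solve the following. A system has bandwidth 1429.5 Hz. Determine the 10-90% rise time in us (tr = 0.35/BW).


Rise time from bandwidth relationship:
tr = 0.35 / BW
   = 0.35 / 1429.5
   = 0.0002448408534 s
   = 244.8409 us

244.8409 us
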